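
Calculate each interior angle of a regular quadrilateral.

Each interior angle of a regular n-gon is (n - 2) * 180 / n.
For n = 4: (4 - 2) * 180 / 4 = 360/4 = 90 degrees.

90 degrees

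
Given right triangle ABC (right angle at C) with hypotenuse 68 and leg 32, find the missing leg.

Rearranging the Pythagorean theorem to solve for the unknown leg:
leg^2 = hypotenuse^2 - known_leg^2 = 4624 - 1024 = 3600
leg = sqrt(3600) = 60.

60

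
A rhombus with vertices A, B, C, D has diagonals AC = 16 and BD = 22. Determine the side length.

In a rhombus, the diagonals bisect each other perpendicularly, creating four congruent right triangles.
Each triangle has legs 8 (half of 16) and 11 (half of 22).
The hypotenuse of each right triangle is a side of the rhombus:
side = sqrt(8^2 + 11^2) = sqrt(185)

sqrt(185)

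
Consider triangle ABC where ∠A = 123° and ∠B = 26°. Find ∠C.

The interior angles sum to 180°: angle C = 180 - 123 - 26 = 31°.
The triangle is obtuse (angles 123°, 26°, 31°).

31 degrees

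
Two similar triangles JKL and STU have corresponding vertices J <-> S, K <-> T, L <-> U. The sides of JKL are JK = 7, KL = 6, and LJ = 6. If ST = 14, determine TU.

Similar triangles have proportional sides. Setting up the proportion:
ST / JK = TU / KL
14 / 7 = TU / 6
TU = 6 * 14 / 7 = 12.

12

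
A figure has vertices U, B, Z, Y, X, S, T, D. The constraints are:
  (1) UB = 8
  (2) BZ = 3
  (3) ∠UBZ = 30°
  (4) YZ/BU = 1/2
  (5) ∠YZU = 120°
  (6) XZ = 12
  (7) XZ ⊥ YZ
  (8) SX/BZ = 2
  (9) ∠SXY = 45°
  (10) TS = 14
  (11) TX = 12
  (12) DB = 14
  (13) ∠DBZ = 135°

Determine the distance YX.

From the given relations: YZ = 1/2·BU = 1/2·8 = 4.
Step 1: By the law of cosines on triangle YZX: YX² = 4² + 12² − 2·4·12·cos(90°) = 160, so YX = 4·√10.

Therefore, the length of YX = 4·√10.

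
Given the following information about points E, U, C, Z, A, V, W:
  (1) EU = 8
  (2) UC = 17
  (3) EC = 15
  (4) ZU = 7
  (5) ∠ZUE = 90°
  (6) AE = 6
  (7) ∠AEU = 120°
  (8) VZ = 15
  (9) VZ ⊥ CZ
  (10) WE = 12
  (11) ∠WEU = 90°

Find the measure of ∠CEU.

Step 1: By the inverse law of cosines on triangle CEU: cos(∠CEU) = (15² + 8² − 17²) / (2·15·8) = 0/240 = 0, so ∠CEU = 90°.

Therefore, the measure of angle ∠CEU = 90°.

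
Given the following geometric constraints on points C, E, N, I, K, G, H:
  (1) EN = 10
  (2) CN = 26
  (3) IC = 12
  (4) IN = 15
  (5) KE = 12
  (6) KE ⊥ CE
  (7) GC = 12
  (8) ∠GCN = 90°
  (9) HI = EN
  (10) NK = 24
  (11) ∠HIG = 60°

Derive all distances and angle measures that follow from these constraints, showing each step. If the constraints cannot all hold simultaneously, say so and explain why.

These constraints are not satisfiable: by the triangle inequality in triangle ENK, (1) EN = 10 and (5) KE = 12 force NK ≤ 10 + 12 = 22, but (10) says NK = 24. No planar figure meets all of them, so nothing further can be derived.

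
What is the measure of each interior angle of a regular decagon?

Each interior angle of a regular n-gon is (n - 2) * 180 / n.
For n = 10: (10 - 2) * 180 / 10 = 1440/10 = 144 degrees.

144 degrees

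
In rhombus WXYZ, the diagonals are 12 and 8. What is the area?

Area = (12 * 8) / 2 = 96 / 2 = 48

48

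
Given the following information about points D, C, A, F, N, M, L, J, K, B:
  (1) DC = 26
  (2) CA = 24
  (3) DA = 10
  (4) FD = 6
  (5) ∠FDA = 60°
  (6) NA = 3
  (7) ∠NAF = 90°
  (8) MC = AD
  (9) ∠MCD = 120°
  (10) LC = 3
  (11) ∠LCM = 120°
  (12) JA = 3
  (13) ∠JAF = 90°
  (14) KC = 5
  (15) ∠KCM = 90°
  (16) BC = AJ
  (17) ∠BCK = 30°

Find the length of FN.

Step 1: By the law of cosines on triangle FDA: FA² = 6² + 10² − 2·6·10·cos(60°) = 76, so FA = 2·√19.
Step 2: By the law of cosines on triangle FAN: FN² = (2·√19)² + 3² − 2·2·√19·3·cos(90°) = 85, so FN = √85.

Therefore, the length of FN = √85.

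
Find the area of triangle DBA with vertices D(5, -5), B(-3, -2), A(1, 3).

The Shoelace formula computes the area from vertex coordinates by summing cross products.
For vertices (5,-5), (-3,-2), (1,3):
Signed sum = 5*-2 - -3*-5 + -3*3 - 1*-2 + 1*-5 - 5*3
= -25 + -7 + -20 = -52
Area = (1/2)|-52| = 26.

26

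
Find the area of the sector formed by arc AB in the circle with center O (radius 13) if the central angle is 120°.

Sector area = π(13²)(1/3) = 169*pi/3

169*pi/3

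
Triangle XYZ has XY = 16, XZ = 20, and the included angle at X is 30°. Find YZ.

Law of cosines: YZ^2 = 16^2 + 20^2 - 2(16)(20)cos(30°) = 656 - 320*sqrt(3), so YZ = 4*sqrt(41 - 20*sqrt(3)).

4*sqrt(41 - 20*sqrt(3))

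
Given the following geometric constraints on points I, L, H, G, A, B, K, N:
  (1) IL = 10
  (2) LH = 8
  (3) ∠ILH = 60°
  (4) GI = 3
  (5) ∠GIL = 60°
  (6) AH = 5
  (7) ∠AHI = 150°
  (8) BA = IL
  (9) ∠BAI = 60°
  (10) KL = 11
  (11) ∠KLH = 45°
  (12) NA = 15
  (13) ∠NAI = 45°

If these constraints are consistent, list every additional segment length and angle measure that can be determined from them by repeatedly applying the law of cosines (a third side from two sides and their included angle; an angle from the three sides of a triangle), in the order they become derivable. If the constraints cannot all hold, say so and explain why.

The constraints are consistent. Derivable facts, in order:
After 1 step:
- HK ≈ 7.78
- IH = 2·√21
- LG = √79
After 2 steps:
- IA ≈ 13.72
- ∠GLI = 17°
- ∠HIL = 49.11°
- ∠HKL = 46.63°
- ∠IGL = 103°
- ∠IHL = 70.89°
- ∠KHL = 88.37°
After 3 steps:
- IB ≈ 12.29
- IN ≈ 11.06
- ∠AIH = 10.5°
- ∠HAI = 19.5°
After 4 steps:
- ∠ABI = 75.21°
- ∠AIB = 44.79°
- ∠AIN = 73.62°
- ∠ANI = 61.38°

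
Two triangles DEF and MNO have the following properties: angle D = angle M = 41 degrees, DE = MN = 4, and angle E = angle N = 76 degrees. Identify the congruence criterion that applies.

The given information provides:
angle D = angle M = 41 degrees, DE = MN = 4, and angle E = angle N = 76 degrees
This matches the ASA congruence theorem.
Two pairs of corresponding angles and the included side are equal (Angle-Side-Angle).

ASA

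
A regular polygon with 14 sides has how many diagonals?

The number of diagonals in an n-gon is n(n - 3)/2.
For n = 14: 14(14 - 3)/2 = 14 × 11 / 2 = 77.

77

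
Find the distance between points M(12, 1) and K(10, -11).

The horizontal distance is |10 - 12| = 2 and the vertical distance is |-11 - 1| = 12.
By the Pythagorean theorem, d = sqrt(2^2 + 12^2) = sqrt(148) = 2*sqrt(37).

2*sqrt(37)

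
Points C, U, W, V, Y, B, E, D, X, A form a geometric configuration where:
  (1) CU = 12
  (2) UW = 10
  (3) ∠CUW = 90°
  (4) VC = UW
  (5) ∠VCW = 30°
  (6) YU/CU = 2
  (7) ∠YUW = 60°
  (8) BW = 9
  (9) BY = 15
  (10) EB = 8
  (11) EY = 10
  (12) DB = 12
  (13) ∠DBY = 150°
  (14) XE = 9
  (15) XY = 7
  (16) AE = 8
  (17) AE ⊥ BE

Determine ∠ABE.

Step 1: By the law of cosines on triangle BEA: BA² = 8² + 8² − 2·8·8·cos(90°) = 128, so BA = 8·√2.
Step 2: By the inverse law of cosines on triangle ABE: cos(∠ABE) = ((8·√2)² + 8² − 8²) / (2·8·√2·8) = 128/181.02 = 0.7071, so ∠ABE = 45°.

Therefore, the measure of angle ∠ABE = 45°.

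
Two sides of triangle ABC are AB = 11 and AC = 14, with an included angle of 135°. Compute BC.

Law of cosines: BC^2 = 11^2 + 14^2 - 2(11)(14)cos(135°) = 154*sqrt(2) + 317, so BC = sqrt(154*sqrt(2) + 317).

sqrt(154*sqrt(2) + 317)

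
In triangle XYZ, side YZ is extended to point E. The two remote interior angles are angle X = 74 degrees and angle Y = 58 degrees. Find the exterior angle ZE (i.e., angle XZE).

By the exterior angle theorem, an exterior angle of a triangle equals the sum of the two remote interior angles.
Exterior angle = angle X + angle Y
Exterior angle = 74 + 58 = 132 degrees

132 degrees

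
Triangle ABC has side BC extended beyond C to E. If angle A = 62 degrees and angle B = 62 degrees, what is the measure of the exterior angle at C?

The interior angle at C is 180 - 62 - 62 = 56 degrees.
The exterior angle and interior angle at C are supplementary:
Exterior angle = 180 - 56 = 124 degrees.

124 degrees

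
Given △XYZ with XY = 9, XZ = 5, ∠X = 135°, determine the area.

When two sides and the included angle are known, the area formula is (1/2)ab sin(C).
The height from one side to the opposite vertex is 5 sin(135°) = 5*sqrt(2)/2.
Area = (1/2) * 9 * 5*sqrt(2)/2 = 45*sqrt(2)/4.

45*sqrt(2)/4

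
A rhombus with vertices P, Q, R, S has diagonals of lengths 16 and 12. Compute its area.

Area of a rhombus = (d1 * d2) / 2
Area = (16 * 12) / 2
Area = 192 / 2
Area = 96

96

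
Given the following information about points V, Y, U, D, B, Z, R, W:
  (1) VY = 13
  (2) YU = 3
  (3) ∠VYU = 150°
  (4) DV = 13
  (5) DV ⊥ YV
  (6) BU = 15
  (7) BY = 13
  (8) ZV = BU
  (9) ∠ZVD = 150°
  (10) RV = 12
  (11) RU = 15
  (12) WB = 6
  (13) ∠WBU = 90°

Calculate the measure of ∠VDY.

Step 1: By the law of cosines on triangle DVY: DY² = 13² + 13² − 2·13·13·cos(90°) = 338, so DY = 13·√2.
Step 2: By the inverse law of cosines on triangle VDY: cos(∠VDY) = (13² + (13·√2)² − 13²) / (2·13·13·√2) = 338/478 = 0.7071, so ∠VDY = 45°.

Therefore, the measure of angle ∠VDY = 45°.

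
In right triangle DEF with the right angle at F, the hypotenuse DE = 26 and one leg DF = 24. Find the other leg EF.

Rearranging the Pythagorean theorem to solve for the unknown leg:
leg^2 = hypotenuse^2 - known_leg^2 = 676 - 576 = 100
leg = sqrt(100) = 10.

10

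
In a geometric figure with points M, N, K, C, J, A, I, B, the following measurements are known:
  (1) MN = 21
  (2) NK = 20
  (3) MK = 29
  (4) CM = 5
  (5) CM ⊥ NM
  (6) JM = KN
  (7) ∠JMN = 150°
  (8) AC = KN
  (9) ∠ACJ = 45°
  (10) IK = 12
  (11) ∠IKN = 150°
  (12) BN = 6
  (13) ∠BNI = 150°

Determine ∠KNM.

Step 1: By the inverse law of cosines on triangle KNM: cos(∠KNM) = (20² + 21² − 29²) / (2·20·21) = 0/840 = 0, so ∠KNM = 90°.

Therefore, the measure of angle ∠KNM = 90°.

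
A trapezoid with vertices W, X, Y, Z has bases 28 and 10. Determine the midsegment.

midsegment = (28 + 10) / 2 = 38 / 2 = 19

19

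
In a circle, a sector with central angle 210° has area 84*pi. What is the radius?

r² = 360 × 84*pi / (π × 210) = 144, so r = 12.

12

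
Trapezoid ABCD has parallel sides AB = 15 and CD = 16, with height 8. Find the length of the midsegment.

The midsegment (median) of a trapezoid connects the midpoints of the non-parallel sides.
Its length is the average of the two bases: (15 + 16) / 2 = 31/2.

31/2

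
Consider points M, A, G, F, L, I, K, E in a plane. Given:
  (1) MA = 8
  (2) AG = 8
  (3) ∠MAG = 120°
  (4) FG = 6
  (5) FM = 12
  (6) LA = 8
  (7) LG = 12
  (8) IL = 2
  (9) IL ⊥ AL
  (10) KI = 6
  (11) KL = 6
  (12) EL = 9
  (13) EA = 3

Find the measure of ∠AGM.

Step 1: By the law of cosines on triangle GAM: GM² = 8² + 8² − 2·8·8·cos(120°) = 192, so GM = 8·√3.
Step 2: By the inverse law of cosines on triangle AGM: cos(∠AGM) = (8² + (8·√3)² − 8²) / (2·8·8·√3) = 192/221.7 = 0.866, so ∠AGM = 30°.

Therefore, the measure of angle ∠AGM = 30°.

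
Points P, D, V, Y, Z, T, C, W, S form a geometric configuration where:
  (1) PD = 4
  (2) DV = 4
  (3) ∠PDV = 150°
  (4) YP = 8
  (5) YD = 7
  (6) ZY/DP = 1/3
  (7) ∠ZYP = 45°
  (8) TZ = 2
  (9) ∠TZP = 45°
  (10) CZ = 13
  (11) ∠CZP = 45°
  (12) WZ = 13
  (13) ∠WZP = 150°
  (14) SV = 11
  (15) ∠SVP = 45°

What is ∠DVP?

Step 1: By the law of cosines on triangle VDP: VP² = 4² + 4² − 2·4·4·cos(150°) = 59.71, so VP ≈ 7.73.
Step 2: By the inverse law of cosines on triangle DVP: cos(∠DVP) = (4² + 7.73² − 4²) / (2·4·7.73) = 59.71/61.82 = 0.9659, so ∠DVP = 15°.

Therefore, the measure of angle ∠DVP = 15°.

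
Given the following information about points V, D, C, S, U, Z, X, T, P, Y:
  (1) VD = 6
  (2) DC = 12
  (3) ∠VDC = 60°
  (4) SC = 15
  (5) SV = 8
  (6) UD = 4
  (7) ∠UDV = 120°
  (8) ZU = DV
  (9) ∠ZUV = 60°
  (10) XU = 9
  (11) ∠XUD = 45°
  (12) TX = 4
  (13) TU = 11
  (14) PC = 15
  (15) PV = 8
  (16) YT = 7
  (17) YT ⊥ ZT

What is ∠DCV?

Step 1: By the law of cosines on triangle CDV: CV² = 12² + 6² − 2·12·6·cos(60°) = 108, so CV = 6·√3.
Step 2: By the inverse law of cosines on triangle DCV: cos(∠DCV) = (12² + (6·√3)² − 6²) / (2·12·6·√3) = 216/249.42 = 0.866, so ∠DCV = 30°.

Therefore, the measure of angle ∠DCV = 30°.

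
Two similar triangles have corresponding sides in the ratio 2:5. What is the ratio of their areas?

Area ratio = (side ratio)^2 = (2/5)^2 = 4:25.

4:25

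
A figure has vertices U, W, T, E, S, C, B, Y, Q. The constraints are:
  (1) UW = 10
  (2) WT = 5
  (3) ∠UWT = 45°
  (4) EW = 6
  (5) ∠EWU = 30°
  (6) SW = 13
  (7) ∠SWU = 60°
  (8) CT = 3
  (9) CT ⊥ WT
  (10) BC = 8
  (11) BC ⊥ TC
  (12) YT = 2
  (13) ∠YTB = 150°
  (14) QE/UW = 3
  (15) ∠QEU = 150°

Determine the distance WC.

Step 1: By the law of cosines on triangle WTC: WC² = 5² + 3² − 2·5·3·cos(90°) = 34, so WC = √34.

Therefore, the length of WC = √34.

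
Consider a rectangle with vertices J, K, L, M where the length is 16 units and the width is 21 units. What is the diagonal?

Using the Pythagorean theorem:
d² = 16² + 21² = 256 + 441 = 697
d = sqrt(697)

sqrt(697)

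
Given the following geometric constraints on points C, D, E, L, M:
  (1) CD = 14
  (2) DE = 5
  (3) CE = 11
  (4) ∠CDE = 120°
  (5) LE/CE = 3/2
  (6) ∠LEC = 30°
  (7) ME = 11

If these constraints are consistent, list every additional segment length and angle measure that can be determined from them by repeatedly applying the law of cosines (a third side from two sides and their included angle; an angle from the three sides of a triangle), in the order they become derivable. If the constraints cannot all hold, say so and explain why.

These constraints are not satisfiable: (1), (2) and (3) fix all three sides of triangle CDE, so by the law of cosines cos(∠CDE) = (14² + 5² − 11²) / (2·14·5) = 0.7143, i.e. ∠CDE ≈ 44.42°, which contradicts (4) ∠CDE = 120°. No planar figure meets all of them, so nothing further can be derived.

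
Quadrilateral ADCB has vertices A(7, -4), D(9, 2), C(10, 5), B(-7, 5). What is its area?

Shoelace: sum of cross terms = 153, Area = (1/2)|153| = 153/2

153/2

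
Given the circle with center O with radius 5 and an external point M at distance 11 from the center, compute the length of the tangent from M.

The tangent, radius, and line from the external point to the center form a right triangle.
The right angle is where the tangent meets the radius.
By the Pythagorean theorem: tangent² + 5² = 11²
tangent² = 121 - 25 = 96
tangent = 4*sqrt(6)

4*sqrt(6)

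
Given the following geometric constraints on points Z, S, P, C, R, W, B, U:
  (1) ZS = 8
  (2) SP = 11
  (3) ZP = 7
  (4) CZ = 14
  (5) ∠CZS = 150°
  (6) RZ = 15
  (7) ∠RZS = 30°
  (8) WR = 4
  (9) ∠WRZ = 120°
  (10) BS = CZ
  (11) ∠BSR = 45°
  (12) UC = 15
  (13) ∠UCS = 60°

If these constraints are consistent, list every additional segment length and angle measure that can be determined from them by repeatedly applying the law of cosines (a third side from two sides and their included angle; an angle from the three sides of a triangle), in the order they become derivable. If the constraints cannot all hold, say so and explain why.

The constraints are consistent. Derivable facts, in order:
After 1 step:
- SC ≈ 21.31
- SR ≈ 9.01
- ZW ≈ 17.35
- ∠PSZ = 39.4°
- ∠PZS = 94.1°
- ∠SPZ = 46.5°
After 2 steps:
- RB ≈ 9.94
- SU ≈ 18.96
- ∠CSZ = 19.18°
- ∠RSZ = 123.64°
- ∠RWZ = 48.48°
- ∠RZW = 11.52°
- ∠SCZ = 10.82°
- ∠SRZ = 26.36°
After 3 steps:
- ∠BRS = 95.14°
- ∠CSU = 43.25°
- ∠CUS = 76.75°
- ∠RBS = 39.86°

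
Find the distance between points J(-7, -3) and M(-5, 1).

The horizontal distance is |-5 - -7| = 2 and the vertical distance is |1 - -3| = 4.
By the Pythagorean theorem, d = sqrt(2^2 + 4^2) = sqrt(20) = 2*sqrt(5).

2*sqrt(5)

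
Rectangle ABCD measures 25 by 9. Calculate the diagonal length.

d = sqrt(25^2 + 9^2) = sqrt(706)

sqrt(706)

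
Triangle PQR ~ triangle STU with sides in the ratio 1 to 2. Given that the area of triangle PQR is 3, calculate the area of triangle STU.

Area ratio = (1/2)^2 = 1/4. Area of STU = 3 * 4/1 = 12.

12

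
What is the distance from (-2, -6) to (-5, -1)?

d = sqrt((-5 - -2)^2 + (-1 - -6)^2)
d = sqrt(-3^2 + 5^2)
d = sqrt(9 + 25)
d = sqrt(34)

sqrt(34)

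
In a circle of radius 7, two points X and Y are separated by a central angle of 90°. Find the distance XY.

Drop a perpendicular from the center to the chord, bisecting both the chord and the central angle.
Each half-chord = r sin(θ/2) = 7 sin(45°).
The full chord = 2 × 7 × sin(45°) = 7*sqrt(2).

7*sqrt(2)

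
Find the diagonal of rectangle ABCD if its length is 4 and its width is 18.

A rectangle's diagonal splits it into two right triangles, with the diagonal as the hypotenuse.
By the Pythagorean theorem, d^2 = 4^2 + 18^2 = 340.
Therefore d = sqrt(340) = 2*sqrt(85).

2*sqrt(85)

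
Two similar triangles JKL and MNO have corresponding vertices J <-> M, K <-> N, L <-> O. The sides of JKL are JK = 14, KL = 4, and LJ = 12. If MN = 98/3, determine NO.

Similar triangles have proportional sides. Setting up the proportion:
MN / JK = NO / KL
98/3 / 14 = NO / 4
NO = 4 * 98/3 / 14 = 28/3.

28/3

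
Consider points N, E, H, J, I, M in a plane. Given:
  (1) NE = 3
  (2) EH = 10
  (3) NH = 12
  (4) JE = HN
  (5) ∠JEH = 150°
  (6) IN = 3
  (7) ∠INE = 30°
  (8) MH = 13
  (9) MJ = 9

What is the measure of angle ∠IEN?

Step 1: By the law of cosines on triangle ENI: EI² = 3² + 3² − 2·3·3·cos(30°) = 2.41, so EI ≈ 1.55.
Step 2: By the inverse law of cosines on triangle IEN: cos(∠IEN) = (1.55² + 3² − 3²) / (2·1.55·3) = 2.41/9.32 = 0.2588, so ∠IEN = 75°.

Therefore, the measure of angle ∠IEN = 75°.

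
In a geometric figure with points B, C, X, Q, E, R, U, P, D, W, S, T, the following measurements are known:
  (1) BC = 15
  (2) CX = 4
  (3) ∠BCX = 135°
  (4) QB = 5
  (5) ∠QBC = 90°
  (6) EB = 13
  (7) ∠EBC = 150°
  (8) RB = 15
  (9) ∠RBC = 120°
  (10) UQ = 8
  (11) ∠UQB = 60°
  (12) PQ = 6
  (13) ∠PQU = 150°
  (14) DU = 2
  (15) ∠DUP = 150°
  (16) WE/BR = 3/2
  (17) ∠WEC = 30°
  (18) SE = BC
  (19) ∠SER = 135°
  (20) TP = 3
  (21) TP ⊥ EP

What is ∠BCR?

Step 1: By the law of cosines on triangle CBR: CR² = 15² + 15² − 2·15·15·cos(120°) = 675, so CR = 15·√3.
Step 2: By the inverse law of cosines on triangle BCR: cos(∠BCR) = (15² + (15·√3)² − 15²) / (2·15·15·√3) = 675/779.42 = 0.866, so ∠BCR = 30°.

Therefore, the measure of angle ∠BCR = 30°.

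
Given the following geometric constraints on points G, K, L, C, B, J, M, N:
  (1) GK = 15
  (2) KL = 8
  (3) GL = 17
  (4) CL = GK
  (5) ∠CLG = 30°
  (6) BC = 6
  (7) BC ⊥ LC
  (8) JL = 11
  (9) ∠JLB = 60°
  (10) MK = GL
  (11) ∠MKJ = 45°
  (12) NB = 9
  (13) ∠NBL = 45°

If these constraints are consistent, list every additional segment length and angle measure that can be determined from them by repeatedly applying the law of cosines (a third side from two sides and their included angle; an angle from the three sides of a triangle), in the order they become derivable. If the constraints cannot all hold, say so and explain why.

The constraints are consistent. Derivable facts, in order:
After 1 step:
- GC ≈ 8.5
- LB = 3·√29
- ∠GKL = 90°
- ∠GLK = 61.93°
- ∠KGL = 28.07°
After 2 steps:
- BJ ≈ 14.29
- LN ≈ 11.68
- ∠BLC = 21.8°
- ∠CBL = 68.2°
- ∠CGL = 61.87°
- ∠GCL = 88.13°
After 3 steps:
- ∠BJL = 78.2°
- ∠BLN = 33.02°
- ∠BNL = 101.98°
- ∠JBL = 41.8°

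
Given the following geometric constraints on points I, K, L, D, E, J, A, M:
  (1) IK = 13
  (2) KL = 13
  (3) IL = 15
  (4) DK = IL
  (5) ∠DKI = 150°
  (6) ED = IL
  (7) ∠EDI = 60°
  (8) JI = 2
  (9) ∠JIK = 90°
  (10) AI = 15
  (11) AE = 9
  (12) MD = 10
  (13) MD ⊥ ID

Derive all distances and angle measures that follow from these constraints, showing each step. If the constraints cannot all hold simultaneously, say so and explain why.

The constraints are consistent.

From the given relations:
  DK = IL = 15
  ED = IL = 15

Step 1: From IK = 13, KD = 15, and ∠IKD = 150°, by the law of cosines:
  ID² = IK² + KD² - 2·IK·KD·cos(150°) = 169 + 225 + 337.7 = 731.7
  ID ≈ 27.05

Step 2: From KI = 13, IJ = 2, and ∠KIJ = 90°, by the law of cosines:
  KJ² = KI² + IJ² - 2·KI·IJ·cos(90°) = 169 + 4 - 0 = 173
  KJ = √173

Step 3: From IK = 13, IL = 15, KL = 13, by the inverse law of cosines:
  cos(∠KIL) = (IK² + IL² - KL²) / (2·IK·IL)
  ∠KIL = 54.77°

Step 4: From KI = 13, KL = 13, IL = 15, by the inverse law of cosines:
  cos(∠IKL) = (KI² + KL² - IL²) / (2·KI·KL)
  ∠IKL = 70.47°

Step 5: From LI = 15, LK = 13, IK = 13, by the inverse law of cosines:
  cos(∠ILK) = (LI² + LK² - IK²) / (2·LI·LK)
  ∠ILK = 54.77°

Step 6: From ID = 27.05, DE = 15, and ∠IDE = 60°, by the law of cosines:
  IE² = ID² + DE² - 2·ID·DE·cos(60°) = 731.7 + 225 - 405.8 = 551
  IE ≈ 23.47

Step 7: From ID = 27.05, DM = 10, and ∠IDM = 90°, by the law of cosines:
  IM² = ID² + DM² - 2·ID·DM·cos(90°) = 731.7 + 100 - 0 = 831.7
  IM ≈ 28.84

Step 8: From ID = 27.05, IK = 13, DK = 15, by the inverse law of cosines:
  cos(∠DIK) = (ID² + IK² - DK²) / (2·ID·IK)
  ∠DIK = 16.1°

Step 9: From KI = 13, KJ = √173, IJ = 2, by the inverse law of cosines:
  cos(∠IKJ) = (KI² + KJ² - IJ²) / (2·KI·KJ)
  ∠IKJ = 8.75°

Step 10: From DI = 27.05, DK = 15, IK = 13, by the inverse law of cosines:
  cos(∠IDK) = (DI² + DK² - IK²) / (2·DI·DK)
  ∠IDK = 13.9°

Step 11: From JI = 2, JK = √173, IK = 13, by the inverse law of cosines:
  cos(∠IJK) = (JI² + JK² - IK²) / (2·JI·JK)
  ∠IJK = 81.25°

Step 12: From IA = 15, IE = 23.47, AE = 9, by the inverse law of cosines:
  cos(∠AIE) = (IA² + IE² - AE²) / (2·IA·IE)
  ∠AIE = 9.27°

Step 13: From ID = 27.05, IE = 23.47, DE = 15, by the inverse law of cosines:
  cos(∠DIE) = (ID² + IE² - DE²) / (2·ID·IE)
  ∠DIE = 33.6°

Step 14: From ID = 27.05, IM = 28.84, DM = 10, by the inverse law of cosines:
  cos(∠DIM) = (ID² + IM² - DM²) / (2·ID·IM)
  ∠DIM = 20.29°

Step 15: From EA = 9, EI = 23.47, AI = 15, by the inverse law of cosines:
  cos(∠AEI) = (EA² + EI² - AI²) / (2·EA·EI)
  ∠AEI = 15.58°

Step 16: From ED = 15, EI = 23.47, DI = 27.05, by the inverse law of cosines:
  cos(∠DEI) = (ED² + EI² - DI²) / (2·ED·EI)
  ∠DEI = 86.4°

Step 17: From AE = 9, AI = 15, EI = 23.47, by the inverse law of cosines:
  cos(∠EAI) = (AE² + AI² - EI²) / (2·AE·AI)
  ∠EAI = 155.14°

Step 18: From MD = 10, MI = 28.84, DI = 27.05, by the inverse law of cosines:
  cos(∠DMI) = (MD² + MI² - DI²) / (2·MD·MI)
  ∠DMI = 69.71°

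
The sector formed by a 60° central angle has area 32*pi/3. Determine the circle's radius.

Sector area A = πr² × θ/360, so r² = 360A / (πθ).
r² = 360 × 32*pi/3 / (π × 60)
r² = 64
r = 8

8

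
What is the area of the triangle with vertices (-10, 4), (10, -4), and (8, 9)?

Shoelace: Area = (1/2)|-10(-4-9) + 10(9-4) + 8(4--4)| = (1/2)(244) = 122

122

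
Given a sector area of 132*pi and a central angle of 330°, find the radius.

r² = 360 × 132*pi / (π × 330) = 144, so r = 12.

12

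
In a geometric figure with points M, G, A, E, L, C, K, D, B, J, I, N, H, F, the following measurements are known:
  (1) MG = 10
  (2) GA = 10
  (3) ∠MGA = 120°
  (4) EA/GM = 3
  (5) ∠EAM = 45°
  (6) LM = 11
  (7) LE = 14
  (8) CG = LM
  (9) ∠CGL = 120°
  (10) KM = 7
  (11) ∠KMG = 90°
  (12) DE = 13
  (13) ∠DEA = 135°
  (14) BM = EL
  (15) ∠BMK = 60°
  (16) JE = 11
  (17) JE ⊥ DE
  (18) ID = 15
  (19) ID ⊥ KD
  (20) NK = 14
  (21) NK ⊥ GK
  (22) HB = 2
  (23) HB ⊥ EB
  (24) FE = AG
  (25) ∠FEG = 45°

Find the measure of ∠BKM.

From the given relations: BM = EL = 14.
Step 1: By the law of cosines on triangle KMB: KB² = 7² + 14² − 2·7·14·cos(60°) = 147, so KB = 7·√3.
Step 2: By the inverse law of cosines on triangle BKM: cos(∠BKM) = ((7·√3)² + 7² − 14²) / (2·7·√3·7) = 0/169.74 = 0, so ∠BKM = 90°.

Therefore, the measure of angle ∠BKM = 90°.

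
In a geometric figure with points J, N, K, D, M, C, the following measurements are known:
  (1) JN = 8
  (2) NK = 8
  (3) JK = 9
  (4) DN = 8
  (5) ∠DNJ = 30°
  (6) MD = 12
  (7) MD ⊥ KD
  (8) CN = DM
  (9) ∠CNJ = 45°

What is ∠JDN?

Step 1: By the law of cosines on triangle DNJ: DJ² = 8² + 8² − 2·8·8·cos(30°) = 17.15, so DJ ≈ 4.14.
Step 2: By the inverse law of cosines on triangle JDN: cos(∠JDN) = (4.14² + 8² − 8²) / (2·4.14·8) = 17.15/66.26 = 0.2588, so ∠JDN = 75°.

Therefore, the measure of angle ∠JDN = 75°.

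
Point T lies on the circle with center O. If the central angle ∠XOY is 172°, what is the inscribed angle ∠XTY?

By the inscribed angle theorem, the inscribed angle is half the central angle.
Inscribed angle = 172° / 2 = 86°

86°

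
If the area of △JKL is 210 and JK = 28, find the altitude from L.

Rearranging the area formula Area = (1/2) * base * height:
height = 2 * Area / base = 2 * 210 / 28 = 15.

15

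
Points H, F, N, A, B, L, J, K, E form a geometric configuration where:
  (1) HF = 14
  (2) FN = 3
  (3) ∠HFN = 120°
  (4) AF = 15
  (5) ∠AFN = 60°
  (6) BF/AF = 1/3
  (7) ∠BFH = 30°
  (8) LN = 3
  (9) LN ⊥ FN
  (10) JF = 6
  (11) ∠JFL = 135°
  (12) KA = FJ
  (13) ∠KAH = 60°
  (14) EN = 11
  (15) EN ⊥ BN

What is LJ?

Step 1: By the law of cosines on triangle LNF: LF² = 3² + 3² − 2·3·3·cos(90°) = 18, so LF = 3·√2.
Step 2: By the law of cosines on triangle LFJ: LJ² = (3·√2)² + 6² − 2·3·√2·6·cos(135°) = 90, so LJ = 3·√10.

Therefore, the length of LJ = 3·√10.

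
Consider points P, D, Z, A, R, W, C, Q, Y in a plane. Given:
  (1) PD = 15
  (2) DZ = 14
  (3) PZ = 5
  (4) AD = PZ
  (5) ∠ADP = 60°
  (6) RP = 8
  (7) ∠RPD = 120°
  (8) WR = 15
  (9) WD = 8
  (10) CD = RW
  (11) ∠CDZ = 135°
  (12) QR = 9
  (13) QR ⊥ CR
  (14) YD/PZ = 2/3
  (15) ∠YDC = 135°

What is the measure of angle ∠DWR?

Step 1: By the law of cosines on triangle DPR: DR² = 15² + 8² − 2·15·8·cos(120°) = 409, so DR ≈ 20.22.
Step 2: By the inverse law of cosines on triangle DWR: cos(∠DWR) = (8² + 15² − 20.22²) / (2·8·15) = -120/240 = -0.5, so ∠DWR = 120°.

Therefore, the measure of angle ∠DWR = 120°.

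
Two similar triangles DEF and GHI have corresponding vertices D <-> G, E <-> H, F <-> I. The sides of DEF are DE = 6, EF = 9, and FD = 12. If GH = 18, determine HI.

Similar triangles have proportional sides. Setting up the proportion:
GH / DE = HI / EF
18 / 6 = HI / 9
HI = 9 * 18 / 6 = 27.

27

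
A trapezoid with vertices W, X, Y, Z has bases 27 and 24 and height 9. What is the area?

A trapezoid's area equals the midsegment times the height.
The midsegment is (27 + 24) / 2 = 51/2.
Area = 51/2 * 9 = 459/2.

459/2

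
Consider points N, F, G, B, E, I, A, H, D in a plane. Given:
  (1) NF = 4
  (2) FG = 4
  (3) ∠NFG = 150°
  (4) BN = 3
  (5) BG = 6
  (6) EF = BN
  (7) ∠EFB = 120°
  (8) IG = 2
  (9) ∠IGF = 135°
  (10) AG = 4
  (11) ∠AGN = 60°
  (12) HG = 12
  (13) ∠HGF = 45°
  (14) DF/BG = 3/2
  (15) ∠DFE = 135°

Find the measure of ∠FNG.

Step 1: By the law of cosines on triangle NFG: NG² = 4² + 4² − 2·4·4·cos(150°) = 59.71, so NG ≈ 7.73.
Step 2: By the inverse law of cosines on triangle FNG: cos(∠FNG) = (4² + 7.73² − 4²) / (2·4·7.73) = 59.71/61.82 = 0.9659, so ∠FNG = 15°.

Therefore, the measure of angle ∠FNG = 15°.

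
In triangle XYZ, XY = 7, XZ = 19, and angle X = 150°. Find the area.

Area = (1/2) * XY * XZ * sin(X)
Area = (1/2) * 7 * 19 * sin(150°)
Area = (1/2) * 7 * 19 * 1/2
Area = 133/4

133/4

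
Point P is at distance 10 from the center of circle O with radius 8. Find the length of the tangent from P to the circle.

Let T be the point of tangency. Then OT ⊥ PT (radius ⊥ tangent).
In right triangle OTP: OP² = OT² + PT²
10² = 8² + PT²
PT² = 36, PT = 6

6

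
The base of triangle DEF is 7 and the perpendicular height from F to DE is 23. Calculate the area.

A triangle's area is half the area of a rectangle with the same base and height.
Area = (1/2) * 7 * 23 = 161/2.

161/2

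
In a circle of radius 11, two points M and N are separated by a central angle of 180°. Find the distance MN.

Drop a perpendicular from the center to the chord, bisecting both the chord and the central angle.
Each half-chord = r sin(θ/2) = 11 sin(90°).
The full chord = 2 × 11 × sin(90°) = 22.

22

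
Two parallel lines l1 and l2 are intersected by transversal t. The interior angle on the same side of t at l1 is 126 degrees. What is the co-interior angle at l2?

Co-interior angles (same-side interior) formed by parallel lines and a transversal are supplementary (sum to 180 degrees).
The given angle is 126 degrees.
The co-interior angle = 180 - 126 = 54 degrees.

54 degrees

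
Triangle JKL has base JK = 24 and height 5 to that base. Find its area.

Area = (1/2)(24)(5) = 60

60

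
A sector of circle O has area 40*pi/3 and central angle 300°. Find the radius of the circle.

The sector covers 300°/360° = 5/6 of the full circle.
Full circle area = 40*pi/3 / 5/6 = 16*pi.
Since full area = πr², we get r² = 16*pi/π = 16, so r = 4.

4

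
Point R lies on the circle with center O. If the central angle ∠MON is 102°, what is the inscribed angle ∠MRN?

Inscribed angle = 102° / 2 = 51° (inscribed angle theorem).

51°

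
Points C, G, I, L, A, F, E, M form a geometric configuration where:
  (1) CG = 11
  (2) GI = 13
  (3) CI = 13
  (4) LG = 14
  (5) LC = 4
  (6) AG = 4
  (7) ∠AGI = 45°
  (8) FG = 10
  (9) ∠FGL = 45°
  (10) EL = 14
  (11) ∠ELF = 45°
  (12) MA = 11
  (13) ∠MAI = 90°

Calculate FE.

Step 1: By the law of cosines on triangle LGF: LF² = 14² + 10² − 2·14·10·cos(45°) = 98.01, so LF ≈ 9.9.
Step 2: By the law of cosines on triangle FLE: FE² = 9.9² + 14² − 2·9.9·14·cos(45°) = 98, so FE = 7·√2.

Therefore, the length of FE = 7·√2.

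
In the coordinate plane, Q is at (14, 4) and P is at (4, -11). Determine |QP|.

The horizontal distance is |4 - 14| = 10 and the vertical distance is |-11 - 4| = 15.
By the Pythagorean theorem, d = sqrt(10^2 + 15^2) = sqrt(325) = 5*sqrt(13).

5*sqrt(13)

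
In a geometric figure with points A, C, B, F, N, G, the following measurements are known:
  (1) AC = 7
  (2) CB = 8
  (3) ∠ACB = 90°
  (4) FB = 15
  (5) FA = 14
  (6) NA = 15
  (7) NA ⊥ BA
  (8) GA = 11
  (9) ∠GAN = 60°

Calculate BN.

Step 1: By the law of cosines on triangle BCA: BA² = 8² + 7² − 2·8·7·cos(90°) = 113, so BA = √113.
Step 2: By the law of cosines on triangle BAN: BN² = √113² + 15² − 2·√113·15·cos(90°) = 338, so BN = 13·√2.

Therefore, the length of BN = 13·√2.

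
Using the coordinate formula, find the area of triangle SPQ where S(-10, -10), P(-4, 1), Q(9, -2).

Shoelace: Area = (1/2)|-10(1--2) + -4(-2--10) + 9(-10-1)| = (1/2)(161) = 161/2

161/2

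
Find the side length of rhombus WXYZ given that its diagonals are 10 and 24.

The diagonals of a rhombus bisect each other at right angles.
Half-diagonals: 10/2 = 5 and 24/2 = 12
side = sqrt(5^2 + 12^2)
side = sqrt(25 + 144)
side = sqrt(169) = 13

13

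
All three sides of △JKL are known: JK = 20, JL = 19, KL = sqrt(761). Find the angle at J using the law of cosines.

When all three sides of a triangle are known, the law of cosines can be rearranged to find any angle.
cos(C) = (a² + b² - c²) / (2ab) gives cos(J) = 0.
Taking the inverse cosine: J = 90°.

90°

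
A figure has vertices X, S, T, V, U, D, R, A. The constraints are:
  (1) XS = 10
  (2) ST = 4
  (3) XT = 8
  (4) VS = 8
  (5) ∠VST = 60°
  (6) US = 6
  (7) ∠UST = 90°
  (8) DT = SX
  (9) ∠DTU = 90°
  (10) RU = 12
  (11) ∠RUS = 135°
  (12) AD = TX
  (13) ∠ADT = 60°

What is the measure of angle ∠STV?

Step 1: By the law of cosines on triangle TSV: TV² = 4² + 8² − 2·4·8·cos(60°) = 48, so TV = 4·√3.
Step 2: By the inverse law of cosines on triangle STV: cos(∠STV) = (4² + (4·√3)² − 8²) / (2·4·4·√3) = 0/55.43 = 0, so ∠STV = 90°.

Therefore, the measure of angle ∠STV = 90°.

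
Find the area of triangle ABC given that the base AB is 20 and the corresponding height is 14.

Area = (1/2) * base * height
Area = (1/2) * 20 * 14
Area = 140

140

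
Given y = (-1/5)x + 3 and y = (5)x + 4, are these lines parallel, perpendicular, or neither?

Slope of line 1: m1 = -1/5
Slope of line 2: m2 = 5
m1 * m2 = -1, so perpendicular.

Perpendicular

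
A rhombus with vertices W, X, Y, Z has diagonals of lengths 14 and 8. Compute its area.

Area of a rhombus = (d1 * d2) / 2
Area = (14 * 8) / 2
Area = 112 / 2
Area = 56

56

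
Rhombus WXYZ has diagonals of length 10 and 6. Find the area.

Area of a rhombus = (d1 * d2) / 2
Area = (10 * 6) / 2
Area = 60 / 2
Area = 30

30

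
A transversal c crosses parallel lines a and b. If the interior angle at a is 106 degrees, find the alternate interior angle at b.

Alternate interior angles are equal: 106 degrees.

106 degrees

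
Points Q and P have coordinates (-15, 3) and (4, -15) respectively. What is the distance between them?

The horizontal distance is |4 - -15| = 19 and the vertical distance is |-15 - 3| = 18.
By the Pythagorean theorem, d = sqrt(19^2 + 18^2) = sqrt(685).

sqrt(685)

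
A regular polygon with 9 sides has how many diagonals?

Total line segments between 9 vertices = C(9,2) = 36.
Subtract the 9 sides: 36 - 9 = 27 diagonals.

27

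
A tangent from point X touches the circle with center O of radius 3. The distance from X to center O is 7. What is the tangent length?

Let T be the point of tangency. Then OT ⊥ XT (radius ⊥ tangent).
In right triangle OTX: OX² = OT² + XT²
7² = 3² + XT²
XT² = 40, XT = 2*sqrt(10)

2*sqrt(10)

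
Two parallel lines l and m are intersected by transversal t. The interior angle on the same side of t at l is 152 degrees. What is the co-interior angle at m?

Co-interior angles sum to 180: 180 - 152 = 28 degrees.

28 degrees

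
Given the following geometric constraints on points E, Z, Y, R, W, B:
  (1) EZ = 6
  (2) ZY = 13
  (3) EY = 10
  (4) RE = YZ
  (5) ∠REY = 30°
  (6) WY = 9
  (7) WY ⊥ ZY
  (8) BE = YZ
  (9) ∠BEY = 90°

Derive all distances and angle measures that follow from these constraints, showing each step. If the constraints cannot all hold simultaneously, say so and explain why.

The constraints are consistent.

From the given relations:
  RE = YZ = 13
  BE = YZ = 13

Step 1: From ZY = 13, YW = 9, and ∠ZYW = 90°, by the law of cosines:
  ZW² = ZY² + YW² - 2·ZY·YW·cos(90°) = 169 + 81 - 0 = 250
  ZW = 5·√10

Step 2: From YE = 10, ER = 13, and ∠YER = 30°, by the law of cosines:
  YR² = YE² + ER² - 2·YE·ER·cos(30°) = 100 + 169 - 225.2 = 43.83
  YR ≈ 6.62

Step 3: From YE = 10, EB = 13, and ∠YEB = 90°, by the law of cosines:
  YB² = YE² + EB² - 2·YE·EB·cos(90°) = 100 + 169 - 0 = 269
  YB ≈ 16.4

Step 4: From EY = 10, EZ = 6, YZ = 13, by the inverse law of cosines:
  cos(∠YEZ) = (EY² + EZ² - YZ²) / (2·EY·EZ)
  ∠YEZ = 105.96°

Step 5: From ZE = 6, ZY = 13, EY = 10, by the inverse law of cosines:
  cos(∠EZY) = (ZE² + ZY² - EY²) / (2·ZE·ZY)
  ∠EZY = 47.7°

Step 6: From YE = 10, YZ = 13, EZ = 6, by the inverse law of cosines:
  cos(∠EYZ) = (YE² + YZ² - EZ²) / (2·YE·YZ)
  ∠EYZ = 26.34°

Step 7: From ZW = 5·√10, ZY = 13, WY = 9, by the inverse law of cosines:
  cos(∠WZY) = (ZW² + ZY² - WY²) / (2·ZW·ZY)
  ∠WZY = 34.7°

Step 8: From YB = 16.4, YE = 10, BE = 13, by the inverse law of cosines:
  cos(∠BYE) = (YB² + YE² - BE²) / (2·YB·YE)
  ∠BYE = 52.43°

Step 9: From YE = 10, YR = 6.62, ER = 13, by the inverse law of cosines:
  cos(∠EYR) = (YE² + YR² - ER²) / (2·YE·YR)
  ∠EYR = 100.96°

Step 10: From RE = 13, RY = 6.62, EY = 10, by the inverse law of cosines:
  cos(∠ERY) = (RE² + RY² - EY²) / (2·RE·RY)
  ∠ERY = 49.04°

Step 11: From WY = 9, WZ = 5·√10, YZ = 13, by the inverse law of cosines:
  cos(∠YWZ) = (WY² + WZ² - YZ²) / (2·WY·WZ)
  ∠YWZ = 55.3°

Step 12: From BE = 13, BY = 16.4, EY = 10, by the inverse law of cosines:
  cos(∠EBY) = (BE² + BY² - EY²) / (2·BE·BY)
  ∠EBY = 37.57°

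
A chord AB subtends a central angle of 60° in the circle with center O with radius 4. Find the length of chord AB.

Chord = 2(4) sin(30°) = 4

4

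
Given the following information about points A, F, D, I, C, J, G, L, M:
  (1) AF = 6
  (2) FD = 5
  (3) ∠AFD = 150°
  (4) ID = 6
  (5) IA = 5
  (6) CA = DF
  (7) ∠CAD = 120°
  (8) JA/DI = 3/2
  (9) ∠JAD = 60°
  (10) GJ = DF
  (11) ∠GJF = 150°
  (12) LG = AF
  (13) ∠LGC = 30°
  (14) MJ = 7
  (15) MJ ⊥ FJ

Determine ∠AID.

Step 1: By the law of cosines on triangle AFD: AD² = 6² + 5² − 2·6·5·cos(150°) = 112.96, so AD ≈ 10.63.
Step 2: By the inverse law of cosines on triangle AID: cos(∠AID) = (5² + 6² − 10.63²) / (2·5·6) = -51.96/60 = -0.866, so ∠AID = 150°.

Therefore, the measure of angle ∠AID = 150°.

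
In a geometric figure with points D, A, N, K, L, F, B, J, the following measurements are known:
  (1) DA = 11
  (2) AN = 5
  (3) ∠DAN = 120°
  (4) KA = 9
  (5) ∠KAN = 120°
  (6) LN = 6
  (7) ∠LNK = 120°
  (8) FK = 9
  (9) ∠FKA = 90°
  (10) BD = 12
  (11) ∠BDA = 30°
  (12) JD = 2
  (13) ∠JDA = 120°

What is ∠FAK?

Step 1: By the law of cosines on triangle AKF: AF² = 9² + 9² − 2·9·9·cos(90°) = 162, so AF = 9·√2.
Step 2: By the inverse law of cosines on triangle FAK: cos(∠FAK) = ((9·√2)² + 9² − 9²) / (2·9·√2·9) = 162/229.1 = 0.7071, so ∠FAK = 45°.

Therefore, the measure of angle ∠FAK = 45°.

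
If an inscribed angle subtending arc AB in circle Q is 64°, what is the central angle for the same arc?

Central angle = 2 × 64° = 128° (inscribed angle theorem).

128°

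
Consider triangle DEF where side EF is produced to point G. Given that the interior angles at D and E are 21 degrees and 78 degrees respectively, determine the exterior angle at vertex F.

Exterior angle = 21 + 78 = 99 degrees (exterior angle theorem).

99 degrees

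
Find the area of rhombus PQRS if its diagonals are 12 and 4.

Area = (12 * 4) / 2 = 48 / 2 = 24

24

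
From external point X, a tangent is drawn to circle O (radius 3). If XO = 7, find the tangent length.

tangent = √(d² - r²) = √(7² - 3²) = √(49 - 9) = √40 = 2*sqrt(10)

2*sqrt(10)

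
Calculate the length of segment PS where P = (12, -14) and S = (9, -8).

d = sqrt((9 - 12)^2 + (-8 - -14)^2)
d = sqrt(-3^2 + 6^2)
d = sqrt(9 + 36)
d = sqrt(45) = 3*sqrt(5)

3*sqrt(5)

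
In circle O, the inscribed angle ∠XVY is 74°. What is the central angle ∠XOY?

By the inscribed angle theorem, the central angle is twice the inscribed angle.
Central angle = 2 × 74° = 148°

148°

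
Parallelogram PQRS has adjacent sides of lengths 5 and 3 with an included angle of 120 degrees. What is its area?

The area of a parallelogram equals the product of two adjacent sides times the sine of the included angle.
This is because the height equals 3 * sin(120°) = 3*sqrt(3)/2.
Area = 5 * 3*sqrt(3)/2 = 15*sqrt(3)/2

15*sqrt(3)/2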